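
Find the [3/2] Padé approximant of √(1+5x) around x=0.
(125*x**3/32 + 225*x**2/16 + 15*x/2 + 1)/(75*x**2/16 + 5*x + 1)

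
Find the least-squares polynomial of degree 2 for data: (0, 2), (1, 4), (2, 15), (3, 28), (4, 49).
12/7 + (13/35)x + (20/7)x²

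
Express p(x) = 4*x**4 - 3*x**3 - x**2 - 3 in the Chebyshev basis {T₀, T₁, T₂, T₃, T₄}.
(-2)T₀ + (-9/4)T₁ + (3/2)T₂ + (-3/4)T₃ + (1/2)T₄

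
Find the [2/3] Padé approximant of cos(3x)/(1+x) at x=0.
(1 - 15*x**2/4)/(3*x**3/4 + 3*x**2/4 + x + 1)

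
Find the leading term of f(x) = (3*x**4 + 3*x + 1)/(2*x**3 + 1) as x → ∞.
3*x/2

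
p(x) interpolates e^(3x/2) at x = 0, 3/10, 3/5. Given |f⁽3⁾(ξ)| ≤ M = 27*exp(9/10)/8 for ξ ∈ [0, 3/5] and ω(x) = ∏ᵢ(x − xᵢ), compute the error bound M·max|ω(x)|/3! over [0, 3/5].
27*sqrt(3)*exp(9/10)/8000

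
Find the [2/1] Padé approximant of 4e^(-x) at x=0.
(2*x**2/3 - 8*x/3 + 4)/(x/3 + 1)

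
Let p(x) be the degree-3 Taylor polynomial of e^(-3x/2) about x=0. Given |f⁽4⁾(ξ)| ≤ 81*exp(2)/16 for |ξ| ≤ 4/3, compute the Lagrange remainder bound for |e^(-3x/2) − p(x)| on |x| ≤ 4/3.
2*exp(2)/3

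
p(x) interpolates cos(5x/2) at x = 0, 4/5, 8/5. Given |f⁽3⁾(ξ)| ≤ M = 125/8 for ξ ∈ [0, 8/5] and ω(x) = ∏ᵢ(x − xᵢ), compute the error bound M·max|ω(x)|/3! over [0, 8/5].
8*sqrt(3)/27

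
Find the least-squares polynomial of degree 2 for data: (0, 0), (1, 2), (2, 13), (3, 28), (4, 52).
-1/7 + (-5/7)x + (24/7)x²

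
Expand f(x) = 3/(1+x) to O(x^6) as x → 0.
3 - 3*x + 3*x**2 - 3*x**3 + 3*x**4 - 3*x**5 + O(x**6)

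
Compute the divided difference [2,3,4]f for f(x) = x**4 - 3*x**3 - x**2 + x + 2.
27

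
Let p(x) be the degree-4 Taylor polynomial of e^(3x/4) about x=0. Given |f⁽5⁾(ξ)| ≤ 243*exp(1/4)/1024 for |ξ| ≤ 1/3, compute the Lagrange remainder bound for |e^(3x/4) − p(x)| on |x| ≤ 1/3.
exp(1/4)/122880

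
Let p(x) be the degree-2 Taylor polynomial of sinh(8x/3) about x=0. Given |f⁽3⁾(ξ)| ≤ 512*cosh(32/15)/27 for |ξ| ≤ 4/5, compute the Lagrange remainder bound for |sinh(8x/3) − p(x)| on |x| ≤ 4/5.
16384*cosh(32/15)/10125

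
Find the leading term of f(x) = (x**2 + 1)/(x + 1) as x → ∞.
x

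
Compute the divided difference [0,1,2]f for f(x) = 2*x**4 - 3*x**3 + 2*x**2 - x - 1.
7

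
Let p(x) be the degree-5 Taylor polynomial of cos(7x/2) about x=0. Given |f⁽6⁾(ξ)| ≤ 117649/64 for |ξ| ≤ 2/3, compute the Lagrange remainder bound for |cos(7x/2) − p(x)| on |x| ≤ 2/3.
117649/524880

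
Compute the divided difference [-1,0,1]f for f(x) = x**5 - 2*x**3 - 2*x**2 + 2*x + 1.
-2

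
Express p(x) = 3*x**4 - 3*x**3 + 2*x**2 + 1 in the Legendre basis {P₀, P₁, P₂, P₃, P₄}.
(34/15)P₀ + (-9/5)P₁ + (64/21)P₂ + (-6/5)P₃ + (24/35)P₄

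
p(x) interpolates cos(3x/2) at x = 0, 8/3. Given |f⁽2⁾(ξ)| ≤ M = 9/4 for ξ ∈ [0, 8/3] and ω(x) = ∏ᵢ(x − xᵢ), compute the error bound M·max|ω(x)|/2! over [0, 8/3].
2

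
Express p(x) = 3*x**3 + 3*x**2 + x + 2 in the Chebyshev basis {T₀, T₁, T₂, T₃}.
(7/2)T₀ + (13/4)T₁ + (3/2)T₂ + (3/4)T₃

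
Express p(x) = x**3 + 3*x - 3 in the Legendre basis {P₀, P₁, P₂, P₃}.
(-3)P₀ + (18/5)P₁ + (2/5)P₃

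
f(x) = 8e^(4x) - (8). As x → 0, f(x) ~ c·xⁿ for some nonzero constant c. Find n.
1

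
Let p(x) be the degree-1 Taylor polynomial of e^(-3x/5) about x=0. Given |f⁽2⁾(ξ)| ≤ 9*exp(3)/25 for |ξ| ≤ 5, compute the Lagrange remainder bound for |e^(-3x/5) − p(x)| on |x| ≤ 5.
9*exp(3)/2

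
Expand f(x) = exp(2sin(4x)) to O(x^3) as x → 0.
1 + 8*x + 32*x**2 + O(x**3)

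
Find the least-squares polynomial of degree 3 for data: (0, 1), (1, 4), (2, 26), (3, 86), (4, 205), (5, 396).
74/63 + (-43/27)x + (59/63)x² + (82/27)x³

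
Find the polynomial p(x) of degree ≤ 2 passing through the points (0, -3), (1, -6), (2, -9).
-3*x - 3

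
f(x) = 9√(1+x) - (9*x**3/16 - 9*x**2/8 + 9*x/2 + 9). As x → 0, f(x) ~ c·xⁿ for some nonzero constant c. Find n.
4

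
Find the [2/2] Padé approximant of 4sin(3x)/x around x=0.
(12 - 63*x**2/5)/(9*x**2/20 + 1)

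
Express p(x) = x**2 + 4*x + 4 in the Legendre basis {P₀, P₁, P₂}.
(13/3)P₀ + (4)P₁ + (2/3)P₂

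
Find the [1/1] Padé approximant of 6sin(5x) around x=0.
30*x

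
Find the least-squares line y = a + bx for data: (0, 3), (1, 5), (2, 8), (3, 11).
a = 27/10, b = 27/10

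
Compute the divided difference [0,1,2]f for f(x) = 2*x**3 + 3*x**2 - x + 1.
9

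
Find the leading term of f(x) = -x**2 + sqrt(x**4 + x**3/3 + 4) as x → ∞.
x/6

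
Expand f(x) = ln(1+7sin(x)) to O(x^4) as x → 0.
7*x - 49*x**2/2 + 679*x**3/6 + O(x**4)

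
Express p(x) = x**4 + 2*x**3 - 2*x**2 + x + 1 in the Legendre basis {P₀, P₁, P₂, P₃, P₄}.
(8/15)P₀ + (11/5)P₁ + (-16/21)P₂ + (4/5)P₃ + (8/35)P₄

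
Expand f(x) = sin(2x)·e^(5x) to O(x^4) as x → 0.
2*x + 10*x**2 + 71*x**3/3 + O(x**4)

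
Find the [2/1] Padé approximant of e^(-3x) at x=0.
(3*x**2/2 - 2*x + 1)/(x + 1)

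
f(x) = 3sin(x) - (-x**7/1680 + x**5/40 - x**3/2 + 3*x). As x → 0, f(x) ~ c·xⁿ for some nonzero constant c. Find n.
9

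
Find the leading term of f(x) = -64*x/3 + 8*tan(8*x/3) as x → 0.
4096*x**3/81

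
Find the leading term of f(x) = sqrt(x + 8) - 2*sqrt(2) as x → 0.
sqrt(2)*x/8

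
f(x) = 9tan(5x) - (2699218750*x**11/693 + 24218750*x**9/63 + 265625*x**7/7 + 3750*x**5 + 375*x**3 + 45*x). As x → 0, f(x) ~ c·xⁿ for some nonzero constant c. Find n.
13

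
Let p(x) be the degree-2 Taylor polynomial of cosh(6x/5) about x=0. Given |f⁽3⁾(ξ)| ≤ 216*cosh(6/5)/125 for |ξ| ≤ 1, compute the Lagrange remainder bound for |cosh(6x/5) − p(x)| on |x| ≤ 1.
36*cosh(6/5)/125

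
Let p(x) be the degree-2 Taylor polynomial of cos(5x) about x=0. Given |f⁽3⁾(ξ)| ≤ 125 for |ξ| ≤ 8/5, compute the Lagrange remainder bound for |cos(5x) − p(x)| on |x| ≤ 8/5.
256/3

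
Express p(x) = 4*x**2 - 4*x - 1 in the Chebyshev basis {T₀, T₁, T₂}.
T₀ + (-4)T₁ + (2)T₂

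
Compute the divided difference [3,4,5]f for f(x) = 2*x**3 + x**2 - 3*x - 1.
25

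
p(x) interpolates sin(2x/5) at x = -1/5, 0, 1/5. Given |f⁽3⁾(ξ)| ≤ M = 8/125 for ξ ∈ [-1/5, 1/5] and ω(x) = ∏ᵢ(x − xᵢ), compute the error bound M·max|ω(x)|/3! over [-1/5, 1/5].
8*sqrt(3)/421875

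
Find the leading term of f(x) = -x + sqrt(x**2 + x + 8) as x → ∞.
1/2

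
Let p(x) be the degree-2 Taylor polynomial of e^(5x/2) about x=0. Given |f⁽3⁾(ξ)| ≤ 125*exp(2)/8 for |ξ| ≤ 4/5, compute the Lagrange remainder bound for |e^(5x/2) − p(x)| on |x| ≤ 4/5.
4*exp(2)/3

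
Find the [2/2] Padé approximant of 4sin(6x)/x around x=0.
(24 - 504*x**2/5)/(9*x**2/5 + 1)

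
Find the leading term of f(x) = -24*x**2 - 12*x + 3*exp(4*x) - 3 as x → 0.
32*x**3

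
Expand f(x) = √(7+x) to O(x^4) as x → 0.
sqrt(7) + sqrt(7)*x/14 - sqrt(7)*x**2/392 + sqrt(7)*x**3/5488 + O(x**4)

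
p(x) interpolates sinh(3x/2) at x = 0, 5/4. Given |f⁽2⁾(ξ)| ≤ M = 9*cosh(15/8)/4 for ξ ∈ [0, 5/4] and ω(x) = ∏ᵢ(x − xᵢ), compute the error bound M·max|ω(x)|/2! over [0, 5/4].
225*cosh(15/8)/512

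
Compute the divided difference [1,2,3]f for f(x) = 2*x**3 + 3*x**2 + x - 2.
15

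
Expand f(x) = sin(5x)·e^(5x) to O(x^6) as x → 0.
5*x + 25*x**2 + 125*x**3/3 - 625*x**5/6 + O(x**6)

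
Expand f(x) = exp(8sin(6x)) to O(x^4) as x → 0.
1 + 48*x + 1152*x**2 + 18144*x**3 + O(x**4)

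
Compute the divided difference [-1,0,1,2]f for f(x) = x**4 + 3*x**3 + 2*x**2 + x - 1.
5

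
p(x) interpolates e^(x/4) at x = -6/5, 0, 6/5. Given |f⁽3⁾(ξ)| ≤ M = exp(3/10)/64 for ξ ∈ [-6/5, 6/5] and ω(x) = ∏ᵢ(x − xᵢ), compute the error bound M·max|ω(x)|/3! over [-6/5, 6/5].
sqrt(3)*exp(3/10)/1000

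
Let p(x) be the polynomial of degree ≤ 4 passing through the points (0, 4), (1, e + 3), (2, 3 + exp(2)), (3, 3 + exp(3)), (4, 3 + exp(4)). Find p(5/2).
-5*exp(4)/128 - 5*e/32 + 387/128 + 45*exp(2)/64 + 15*exp(3)/32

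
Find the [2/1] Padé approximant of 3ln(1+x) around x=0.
x*(x + 6)/(2*(2*x/3 + 1))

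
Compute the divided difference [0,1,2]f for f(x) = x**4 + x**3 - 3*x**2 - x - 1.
7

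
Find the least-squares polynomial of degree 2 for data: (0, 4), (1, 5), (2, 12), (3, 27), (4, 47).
139/35 + (-82/35)x + (23/7)x²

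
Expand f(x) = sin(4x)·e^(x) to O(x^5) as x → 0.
4*x + 4*x**2 - 26*x**3/3 - 10*x**4 + O(x**5)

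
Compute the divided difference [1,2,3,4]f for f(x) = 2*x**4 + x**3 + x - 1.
21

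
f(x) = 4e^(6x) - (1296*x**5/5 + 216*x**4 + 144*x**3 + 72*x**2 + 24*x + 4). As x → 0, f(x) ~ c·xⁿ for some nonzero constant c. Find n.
6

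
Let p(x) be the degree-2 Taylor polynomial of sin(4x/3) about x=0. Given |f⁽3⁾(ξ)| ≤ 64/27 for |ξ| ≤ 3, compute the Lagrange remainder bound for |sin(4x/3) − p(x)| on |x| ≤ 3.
32/3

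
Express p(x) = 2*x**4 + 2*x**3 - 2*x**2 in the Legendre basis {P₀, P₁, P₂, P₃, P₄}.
(-4/15)P₀ + (6/5)P₁ + (-4/21)P₂ + (4/5)P₃ + (16/35)P₄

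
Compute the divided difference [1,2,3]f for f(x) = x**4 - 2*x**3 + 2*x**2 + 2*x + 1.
15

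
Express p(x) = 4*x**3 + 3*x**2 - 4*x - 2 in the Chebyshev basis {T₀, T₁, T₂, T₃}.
(-1/2)T₀ - T₁ + (3/2)T₂ + T₃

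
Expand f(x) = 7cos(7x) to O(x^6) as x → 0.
7 - 343*x**2/2 + 16807*x**4/24 + O(x**6)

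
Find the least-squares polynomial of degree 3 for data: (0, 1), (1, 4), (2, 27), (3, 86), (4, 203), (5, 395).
58/63 + (64/189)x + (-23/252)x² + (341/108)x³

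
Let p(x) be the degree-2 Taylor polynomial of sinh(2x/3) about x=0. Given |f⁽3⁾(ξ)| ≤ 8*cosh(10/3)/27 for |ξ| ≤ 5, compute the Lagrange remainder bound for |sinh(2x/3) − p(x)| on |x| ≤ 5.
500*cosh(10/3)/81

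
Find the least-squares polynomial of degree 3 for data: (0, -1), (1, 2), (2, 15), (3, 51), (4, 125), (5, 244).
-52/63 + (49/54)x + (-71/126)x² + (55/27)x³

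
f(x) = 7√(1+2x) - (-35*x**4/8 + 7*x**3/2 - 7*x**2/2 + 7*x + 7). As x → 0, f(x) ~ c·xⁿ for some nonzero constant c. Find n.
5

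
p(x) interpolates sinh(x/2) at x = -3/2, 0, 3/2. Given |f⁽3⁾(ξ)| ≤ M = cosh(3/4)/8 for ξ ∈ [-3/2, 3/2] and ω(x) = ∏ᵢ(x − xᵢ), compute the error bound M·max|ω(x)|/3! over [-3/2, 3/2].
sqrt(3)*cosh(3/4)/64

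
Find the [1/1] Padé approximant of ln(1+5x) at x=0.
5*x/(5*x/2 + 1)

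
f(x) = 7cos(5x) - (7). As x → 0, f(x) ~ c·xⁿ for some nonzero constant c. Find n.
2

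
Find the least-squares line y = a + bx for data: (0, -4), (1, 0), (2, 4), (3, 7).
a = -19/5, b = 37/10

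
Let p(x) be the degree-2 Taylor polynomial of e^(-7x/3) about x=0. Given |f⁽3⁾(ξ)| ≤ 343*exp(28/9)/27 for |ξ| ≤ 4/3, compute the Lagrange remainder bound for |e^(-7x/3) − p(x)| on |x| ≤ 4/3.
10976*exp(28/9)/2187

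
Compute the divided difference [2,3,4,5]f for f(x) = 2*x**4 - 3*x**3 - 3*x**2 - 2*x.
25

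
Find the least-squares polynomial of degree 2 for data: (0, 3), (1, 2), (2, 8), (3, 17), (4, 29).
89/35 + (-111/70)x + (29/14)x²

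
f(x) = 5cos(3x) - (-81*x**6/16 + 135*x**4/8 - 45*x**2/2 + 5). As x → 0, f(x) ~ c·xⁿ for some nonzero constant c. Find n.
8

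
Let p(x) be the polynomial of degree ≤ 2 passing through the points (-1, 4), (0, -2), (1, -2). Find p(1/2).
-11/4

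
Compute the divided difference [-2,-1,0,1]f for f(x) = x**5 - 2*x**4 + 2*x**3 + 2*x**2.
11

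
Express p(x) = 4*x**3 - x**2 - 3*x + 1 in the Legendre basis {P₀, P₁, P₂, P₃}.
(2/3)P₀ + (-3/5)P₁ + (-2/3)P₂ + (8/5)P₃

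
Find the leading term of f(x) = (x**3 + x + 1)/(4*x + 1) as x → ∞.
x**2/4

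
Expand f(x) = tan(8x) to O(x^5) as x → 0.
8*x + 512*x**3/3 + O(x**5)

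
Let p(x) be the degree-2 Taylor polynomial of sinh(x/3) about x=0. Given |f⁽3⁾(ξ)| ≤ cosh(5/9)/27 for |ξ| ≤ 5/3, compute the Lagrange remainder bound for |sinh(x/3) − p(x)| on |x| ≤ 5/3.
125*cosh(5/9)/4374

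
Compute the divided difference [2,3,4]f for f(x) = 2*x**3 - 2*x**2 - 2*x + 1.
16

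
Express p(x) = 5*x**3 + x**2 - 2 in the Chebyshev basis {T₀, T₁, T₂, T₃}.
(-3/2)T₀ + (15/4)T₁ + (1/2)T₂ + (5/4)T₃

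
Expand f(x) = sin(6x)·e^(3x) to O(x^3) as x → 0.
6*x + 18*x**2 + O(x**3)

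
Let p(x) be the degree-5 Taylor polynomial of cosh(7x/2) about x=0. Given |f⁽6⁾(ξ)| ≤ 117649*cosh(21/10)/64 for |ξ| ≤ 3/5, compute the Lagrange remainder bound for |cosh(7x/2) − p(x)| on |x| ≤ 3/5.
9529569*cosh(21/10)/80000000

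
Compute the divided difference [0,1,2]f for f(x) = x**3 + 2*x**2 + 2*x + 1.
5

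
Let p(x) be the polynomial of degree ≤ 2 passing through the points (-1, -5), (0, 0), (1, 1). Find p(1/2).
1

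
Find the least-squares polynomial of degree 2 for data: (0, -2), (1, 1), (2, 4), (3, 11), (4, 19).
-9/5 + (6/5)x + x²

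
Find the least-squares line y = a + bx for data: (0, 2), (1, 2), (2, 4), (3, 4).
a = 9/5, b = 4/5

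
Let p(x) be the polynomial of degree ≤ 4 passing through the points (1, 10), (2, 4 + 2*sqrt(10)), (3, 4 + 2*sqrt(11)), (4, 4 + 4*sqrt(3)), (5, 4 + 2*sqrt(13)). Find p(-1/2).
-693*sqrt(10)/16 - 385*sqrt(3)/8 + 315*sqrt(13)/64 + 3721/64 + 1485*sqrt(11)/32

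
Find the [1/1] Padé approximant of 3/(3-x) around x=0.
1/(1 - x/3)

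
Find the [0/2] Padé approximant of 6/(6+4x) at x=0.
1/(2*x/3 + 1)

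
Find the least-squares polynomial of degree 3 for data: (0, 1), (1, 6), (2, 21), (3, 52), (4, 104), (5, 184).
41/42 + (517/252)x + (43/21)x² + (35/36)x³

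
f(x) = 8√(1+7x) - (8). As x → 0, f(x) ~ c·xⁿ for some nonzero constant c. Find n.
1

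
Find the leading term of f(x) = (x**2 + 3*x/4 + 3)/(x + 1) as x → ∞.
x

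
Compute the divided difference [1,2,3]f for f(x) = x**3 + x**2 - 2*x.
7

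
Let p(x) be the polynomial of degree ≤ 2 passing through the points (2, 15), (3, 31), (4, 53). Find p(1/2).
9/4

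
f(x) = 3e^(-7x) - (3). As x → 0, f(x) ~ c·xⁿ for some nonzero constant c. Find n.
1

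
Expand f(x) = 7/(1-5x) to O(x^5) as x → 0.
7 + 35*x + 175*x**2 + 875*x**3 + 4375*x**4 + O(x**5)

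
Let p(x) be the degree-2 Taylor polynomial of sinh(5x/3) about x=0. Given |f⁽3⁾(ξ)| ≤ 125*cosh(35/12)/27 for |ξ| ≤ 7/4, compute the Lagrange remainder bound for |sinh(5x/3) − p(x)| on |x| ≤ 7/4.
42875*cosh(35/12)/10368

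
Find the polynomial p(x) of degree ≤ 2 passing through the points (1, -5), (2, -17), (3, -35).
-3*x**2 - 3*x + 1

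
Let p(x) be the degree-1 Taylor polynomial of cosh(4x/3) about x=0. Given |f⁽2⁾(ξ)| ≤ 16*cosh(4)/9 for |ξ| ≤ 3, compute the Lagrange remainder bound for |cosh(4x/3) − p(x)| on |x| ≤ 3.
8*cosh(4)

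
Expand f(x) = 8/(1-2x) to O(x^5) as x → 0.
8 + 16*x + 32*x**2 + 64*x**3 + 128*x**4 + O(x**5)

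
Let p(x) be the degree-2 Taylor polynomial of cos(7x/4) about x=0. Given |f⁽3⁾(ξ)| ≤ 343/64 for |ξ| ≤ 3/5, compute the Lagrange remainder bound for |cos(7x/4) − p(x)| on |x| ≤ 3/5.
3087/16000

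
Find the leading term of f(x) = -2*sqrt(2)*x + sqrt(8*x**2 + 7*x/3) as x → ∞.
7*sqrt(2)/24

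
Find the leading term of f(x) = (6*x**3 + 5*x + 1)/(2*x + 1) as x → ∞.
3*x**2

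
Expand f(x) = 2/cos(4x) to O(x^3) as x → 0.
2 + 16*x**2 + O(x**3)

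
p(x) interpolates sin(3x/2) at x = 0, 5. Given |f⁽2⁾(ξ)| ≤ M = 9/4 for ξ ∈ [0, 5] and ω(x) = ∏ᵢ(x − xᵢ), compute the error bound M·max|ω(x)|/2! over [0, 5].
225/32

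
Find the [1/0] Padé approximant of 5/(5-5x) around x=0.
x + 1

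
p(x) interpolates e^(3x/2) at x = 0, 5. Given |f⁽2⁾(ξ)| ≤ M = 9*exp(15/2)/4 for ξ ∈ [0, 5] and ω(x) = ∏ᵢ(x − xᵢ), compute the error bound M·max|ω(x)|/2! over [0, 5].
225*exp(15/2)/32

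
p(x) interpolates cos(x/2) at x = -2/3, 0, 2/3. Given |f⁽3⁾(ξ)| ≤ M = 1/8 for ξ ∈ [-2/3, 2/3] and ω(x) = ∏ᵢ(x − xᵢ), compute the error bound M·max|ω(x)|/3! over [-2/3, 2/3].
sqrt(3)/729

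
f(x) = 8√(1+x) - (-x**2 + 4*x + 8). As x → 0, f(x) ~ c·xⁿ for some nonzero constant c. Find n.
3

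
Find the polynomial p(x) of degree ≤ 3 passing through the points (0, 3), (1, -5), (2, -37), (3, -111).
-3*x**3 - 3*x**2 - 2*x + 3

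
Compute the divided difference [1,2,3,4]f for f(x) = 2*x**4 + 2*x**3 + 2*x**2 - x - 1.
22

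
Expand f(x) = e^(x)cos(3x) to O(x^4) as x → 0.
1 + x - 4*x**2 - 13*x**3/3 + O(x**4)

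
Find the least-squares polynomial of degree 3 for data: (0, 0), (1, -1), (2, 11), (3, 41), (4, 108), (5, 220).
-13/63 + (-353/378)x + (-265/252)x² + (217/108)x³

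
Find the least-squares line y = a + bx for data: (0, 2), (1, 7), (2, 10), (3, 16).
a = 2, b = 9/2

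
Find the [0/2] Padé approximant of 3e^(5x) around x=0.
3/(25*x**2/2 - 5*x + 1)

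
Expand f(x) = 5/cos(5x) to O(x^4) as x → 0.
5 + 125*x**2/2 + O(x**4)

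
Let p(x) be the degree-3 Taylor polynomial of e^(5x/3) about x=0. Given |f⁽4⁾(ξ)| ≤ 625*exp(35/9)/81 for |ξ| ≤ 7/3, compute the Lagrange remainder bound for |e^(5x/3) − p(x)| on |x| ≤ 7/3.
1500625*exp(35/9)/157464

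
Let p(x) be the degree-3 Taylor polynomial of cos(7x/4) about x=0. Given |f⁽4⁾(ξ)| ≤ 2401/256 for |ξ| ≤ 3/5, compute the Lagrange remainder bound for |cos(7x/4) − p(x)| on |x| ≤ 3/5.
64827/1280000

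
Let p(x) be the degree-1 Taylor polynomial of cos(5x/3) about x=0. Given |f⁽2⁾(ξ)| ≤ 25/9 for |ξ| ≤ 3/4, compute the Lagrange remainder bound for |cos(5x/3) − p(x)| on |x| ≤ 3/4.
25/32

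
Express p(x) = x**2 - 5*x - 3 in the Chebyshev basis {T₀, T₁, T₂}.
(-5/2)T₀ + (-5)T₁ + (1/2)T₂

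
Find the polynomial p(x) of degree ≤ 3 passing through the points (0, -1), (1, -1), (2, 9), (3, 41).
2*x**3 - x**2 - x - 1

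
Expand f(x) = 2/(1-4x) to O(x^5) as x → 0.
2 + 8*x + 32*x**2 + 128*x**3 + 512*x**4 + O(x**5)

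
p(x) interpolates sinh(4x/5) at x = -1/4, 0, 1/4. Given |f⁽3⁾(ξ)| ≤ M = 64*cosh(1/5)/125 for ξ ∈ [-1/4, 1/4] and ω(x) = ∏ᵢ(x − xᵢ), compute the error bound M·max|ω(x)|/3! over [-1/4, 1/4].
sqrt(3)*cosh(1/5)/3375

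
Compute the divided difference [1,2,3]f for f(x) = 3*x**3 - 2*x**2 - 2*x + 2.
16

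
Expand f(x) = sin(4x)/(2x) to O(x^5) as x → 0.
2 - 16*x**2/3 + 64*x**4/15 + O(x**5)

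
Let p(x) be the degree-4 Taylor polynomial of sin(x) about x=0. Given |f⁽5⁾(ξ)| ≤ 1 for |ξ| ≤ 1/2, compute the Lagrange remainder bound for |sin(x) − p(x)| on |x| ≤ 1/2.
1/3840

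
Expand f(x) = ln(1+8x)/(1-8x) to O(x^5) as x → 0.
8*x + 32*x**2 + 1280*x**3/3 + 7168*x**4/3 + O(x**5)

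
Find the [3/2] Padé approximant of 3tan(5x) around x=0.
(-25*x**3 + 15*x)/(1 - 10*x**2)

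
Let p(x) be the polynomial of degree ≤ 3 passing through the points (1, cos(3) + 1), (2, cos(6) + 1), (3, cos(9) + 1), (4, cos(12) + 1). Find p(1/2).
35*cos(3)/16 - 35*cos(6)/16 + 21*cos(9)/16 - 5*cos(12)/16 + 1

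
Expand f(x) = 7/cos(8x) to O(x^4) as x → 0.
7 + 224*x**2 + O(x**4)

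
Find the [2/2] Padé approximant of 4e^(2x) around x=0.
(4*x**2/3 + 4*x + 4)/(x**2/3 - x + 1)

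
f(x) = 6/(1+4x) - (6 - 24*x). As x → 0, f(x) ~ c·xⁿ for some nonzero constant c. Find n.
2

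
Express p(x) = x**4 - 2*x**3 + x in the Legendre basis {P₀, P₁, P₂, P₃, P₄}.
(1/5)P₀ + (-1/5)P₁ + (4/7)P₂ + (-4/5)P₃ + (8/35)P₄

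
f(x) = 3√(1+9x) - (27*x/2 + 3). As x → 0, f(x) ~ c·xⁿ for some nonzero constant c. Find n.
2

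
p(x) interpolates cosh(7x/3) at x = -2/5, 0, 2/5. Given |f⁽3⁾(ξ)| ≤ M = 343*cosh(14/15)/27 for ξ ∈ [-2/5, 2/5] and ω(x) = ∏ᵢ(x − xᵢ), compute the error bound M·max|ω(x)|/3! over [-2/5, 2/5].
2744*sqrt(3)*cosh(14/15)/91125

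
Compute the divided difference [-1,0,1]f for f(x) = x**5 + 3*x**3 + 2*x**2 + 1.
2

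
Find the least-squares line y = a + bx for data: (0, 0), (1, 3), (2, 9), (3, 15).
a = -9/10, b = 51/10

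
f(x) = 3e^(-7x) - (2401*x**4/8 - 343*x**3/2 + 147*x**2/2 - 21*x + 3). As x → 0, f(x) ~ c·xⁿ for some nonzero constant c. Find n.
5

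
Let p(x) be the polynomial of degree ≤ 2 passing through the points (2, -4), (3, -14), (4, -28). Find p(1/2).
7/2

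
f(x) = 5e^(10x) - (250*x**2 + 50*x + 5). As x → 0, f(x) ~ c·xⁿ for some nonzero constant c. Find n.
3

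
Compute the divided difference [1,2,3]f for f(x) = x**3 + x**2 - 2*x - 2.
7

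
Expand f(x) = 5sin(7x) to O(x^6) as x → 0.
35*x - 1715*x**3/6 + 16807*x**5/24 + O(x**6)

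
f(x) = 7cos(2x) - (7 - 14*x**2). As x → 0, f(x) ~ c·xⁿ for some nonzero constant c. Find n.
4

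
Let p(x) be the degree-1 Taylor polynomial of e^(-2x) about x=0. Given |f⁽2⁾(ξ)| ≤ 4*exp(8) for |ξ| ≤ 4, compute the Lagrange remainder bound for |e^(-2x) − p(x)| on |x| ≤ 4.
32*exp(8)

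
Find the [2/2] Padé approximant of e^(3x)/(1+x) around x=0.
(3*x**2/4 + x + 1)/(x**2/4 - x + 1)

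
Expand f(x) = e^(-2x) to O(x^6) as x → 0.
1 - 2*x + 2*x**2 - 4*x**3/3 + 2*x**4/3 - 4*x**5/15 + O(x**6)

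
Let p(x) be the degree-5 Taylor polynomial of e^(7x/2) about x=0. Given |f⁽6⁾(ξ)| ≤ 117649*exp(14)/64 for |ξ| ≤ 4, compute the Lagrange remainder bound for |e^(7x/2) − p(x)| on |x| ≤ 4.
470596*exp(14)/45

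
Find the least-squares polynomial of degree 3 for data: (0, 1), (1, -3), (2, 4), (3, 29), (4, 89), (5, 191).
58/63 + (-827/189)x + (-19/18)x² + (103/54)x³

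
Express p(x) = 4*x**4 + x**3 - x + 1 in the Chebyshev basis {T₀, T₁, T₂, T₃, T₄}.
(5/2)T₀ + (-1/4)T₁ + (2)T₂ + (1/4)T₃ + (1/2)T₄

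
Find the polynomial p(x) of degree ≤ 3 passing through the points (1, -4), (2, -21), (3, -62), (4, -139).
-2*x**3 - 3*x + 1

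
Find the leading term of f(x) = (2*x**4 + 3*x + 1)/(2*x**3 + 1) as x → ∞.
x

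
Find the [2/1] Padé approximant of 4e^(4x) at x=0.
(32*x**2/3 + 32*x/3 + 4)/(1 - 4*x/3)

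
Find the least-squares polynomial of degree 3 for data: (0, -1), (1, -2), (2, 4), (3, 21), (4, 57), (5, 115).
-1 + (-50/21)x + (15/28)x² + (11/12)x³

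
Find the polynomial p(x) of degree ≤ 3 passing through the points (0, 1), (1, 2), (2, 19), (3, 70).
3*x**3 - x**2 - x + 1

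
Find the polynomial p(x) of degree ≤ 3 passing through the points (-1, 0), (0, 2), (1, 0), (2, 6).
2*x**3 - 2*x**2 - 2*x + 2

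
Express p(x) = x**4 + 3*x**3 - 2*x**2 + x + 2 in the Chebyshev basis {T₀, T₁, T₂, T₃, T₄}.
(11/8)T₀ + (13/4)T₁ + (-1/2)T₂ + (3/4)T₃ + (1/8)T₄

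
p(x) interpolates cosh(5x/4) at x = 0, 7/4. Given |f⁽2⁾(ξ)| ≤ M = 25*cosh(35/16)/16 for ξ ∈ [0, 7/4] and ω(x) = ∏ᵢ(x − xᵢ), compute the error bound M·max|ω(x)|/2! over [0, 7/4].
1225*cosh(35/16)/2048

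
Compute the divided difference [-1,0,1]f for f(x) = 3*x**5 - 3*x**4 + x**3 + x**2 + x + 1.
-2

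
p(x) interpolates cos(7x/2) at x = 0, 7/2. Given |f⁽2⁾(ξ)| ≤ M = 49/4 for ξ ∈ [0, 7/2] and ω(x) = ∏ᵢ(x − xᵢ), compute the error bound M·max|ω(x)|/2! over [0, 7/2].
2401/128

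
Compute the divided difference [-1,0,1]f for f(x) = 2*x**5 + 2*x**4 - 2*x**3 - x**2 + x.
1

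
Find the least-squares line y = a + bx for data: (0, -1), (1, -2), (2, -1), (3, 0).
a = -8/5, b = 2/5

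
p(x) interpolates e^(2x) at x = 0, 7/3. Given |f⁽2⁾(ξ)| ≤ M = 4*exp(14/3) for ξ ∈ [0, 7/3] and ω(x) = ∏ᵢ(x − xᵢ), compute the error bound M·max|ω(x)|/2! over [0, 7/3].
49*exp(14/3)/18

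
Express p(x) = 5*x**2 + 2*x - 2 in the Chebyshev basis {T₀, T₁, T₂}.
(1/2)T₀ + (2)T₁ + (5/2)T₂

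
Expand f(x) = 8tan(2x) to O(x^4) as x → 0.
16*x + 64*x**3/3 + O(x**4)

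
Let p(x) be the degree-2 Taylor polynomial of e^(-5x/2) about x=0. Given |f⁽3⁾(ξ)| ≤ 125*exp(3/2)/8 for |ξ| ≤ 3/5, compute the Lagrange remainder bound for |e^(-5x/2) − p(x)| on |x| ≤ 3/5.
9*exp(3/2)/16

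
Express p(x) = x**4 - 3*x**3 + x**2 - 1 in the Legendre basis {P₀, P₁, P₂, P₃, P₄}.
(-7/15)P₀ + (-9/5)P₁ + (26/21)P₂ + (-6/5)P₃ + (8/35)P₄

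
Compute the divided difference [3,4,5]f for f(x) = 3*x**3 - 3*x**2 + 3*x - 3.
33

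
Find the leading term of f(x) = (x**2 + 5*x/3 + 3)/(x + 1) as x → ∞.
x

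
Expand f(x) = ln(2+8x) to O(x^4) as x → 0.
log(2) + 4*x - 8*x**2 + 64*x**3/3 + O(x**4)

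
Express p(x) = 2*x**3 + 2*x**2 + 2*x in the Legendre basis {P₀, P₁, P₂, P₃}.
(2/3)P₀ + (16/5)P₁ + (4/3)P₂ + (4/5)P₃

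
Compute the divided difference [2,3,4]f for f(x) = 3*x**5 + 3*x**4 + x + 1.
1020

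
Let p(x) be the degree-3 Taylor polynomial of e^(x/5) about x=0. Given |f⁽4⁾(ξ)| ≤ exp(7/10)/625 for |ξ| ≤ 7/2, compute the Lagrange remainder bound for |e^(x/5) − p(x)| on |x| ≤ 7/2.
2401*exp(7/10)/240000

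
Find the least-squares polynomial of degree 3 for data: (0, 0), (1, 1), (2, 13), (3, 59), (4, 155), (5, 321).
19/126 + (167/756)x + (-389/126)x² + (343/108)x³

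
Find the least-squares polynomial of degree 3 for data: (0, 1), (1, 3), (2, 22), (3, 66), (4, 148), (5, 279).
109/126 + (-1093/756)x + (277/126)x² + (199/108)x³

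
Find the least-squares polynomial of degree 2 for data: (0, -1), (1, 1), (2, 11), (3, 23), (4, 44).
-38/35 + (-8/35)x + (20/7)x²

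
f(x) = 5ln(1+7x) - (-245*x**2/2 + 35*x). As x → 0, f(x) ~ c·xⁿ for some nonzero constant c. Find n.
3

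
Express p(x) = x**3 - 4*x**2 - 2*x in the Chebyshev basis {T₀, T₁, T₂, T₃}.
(-2)T₀ + (-5/4)T₁ + (-2)T₂ + (1/4)T₃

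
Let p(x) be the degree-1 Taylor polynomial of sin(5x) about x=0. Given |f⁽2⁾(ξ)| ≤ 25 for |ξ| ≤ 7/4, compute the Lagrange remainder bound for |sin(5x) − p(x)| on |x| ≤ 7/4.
1225/32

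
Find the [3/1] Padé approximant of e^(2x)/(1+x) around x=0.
(1 - 2*x**3/3)/(1 - x)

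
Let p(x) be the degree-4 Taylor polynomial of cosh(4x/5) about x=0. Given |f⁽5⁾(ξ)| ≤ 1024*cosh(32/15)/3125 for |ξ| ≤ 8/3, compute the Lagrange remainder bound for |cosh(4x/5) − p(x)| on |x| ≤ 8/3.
4194304*cosh(32/15)/11390625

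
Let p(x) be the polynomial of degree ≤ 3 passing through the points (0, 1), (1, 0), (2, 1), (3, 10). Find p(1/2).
5/8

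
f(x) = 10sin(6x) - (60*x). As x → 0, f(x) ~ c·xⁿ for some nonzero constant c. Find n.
3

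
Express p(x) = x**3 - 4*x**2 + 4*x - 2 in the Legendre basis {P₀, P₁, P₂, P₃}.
(-10/3)P₀ + (23/5)P₁ + (-8/3)P₂ + (2/5)P₃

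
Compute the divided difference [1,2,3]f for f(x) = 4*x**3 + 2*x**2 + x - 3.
26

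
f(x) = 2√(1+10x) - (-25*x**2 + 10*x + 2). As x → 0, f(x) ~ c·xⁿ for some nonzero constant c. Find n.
3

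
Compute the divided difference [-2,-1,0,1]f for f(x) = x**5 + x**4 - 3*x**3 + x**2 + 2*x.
0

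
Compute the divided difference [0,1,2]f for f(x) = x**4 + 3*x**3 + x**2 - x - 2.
17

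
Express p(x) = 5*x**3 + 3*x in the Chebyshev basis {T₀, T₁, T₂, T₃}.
(27/4)T₁ + (5/4)T₃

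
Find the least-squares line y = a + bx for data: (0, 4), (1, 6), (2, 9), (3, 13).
a = 7/2, b = 3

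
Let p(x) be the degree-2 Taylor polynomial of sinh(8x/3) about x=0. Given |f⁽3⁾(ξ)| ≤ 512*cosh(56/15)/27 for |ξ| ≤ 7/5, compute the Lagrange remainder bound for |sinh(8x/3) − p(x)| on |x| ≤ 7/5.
87808*cosh(56/15)/10125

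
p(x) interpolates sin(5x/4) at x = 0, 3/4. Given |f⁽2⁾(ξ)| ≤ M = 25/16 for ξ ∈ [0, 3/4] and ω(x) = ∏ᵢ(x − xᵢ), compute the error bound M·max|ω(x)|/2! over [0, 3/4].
225/2048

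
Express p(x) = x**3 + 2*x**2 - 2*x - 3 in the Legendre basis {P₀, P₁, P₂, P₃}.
(-7/3)P₀ + (-7/5)P₁ + (4/3)P₂ + (2/5)P₃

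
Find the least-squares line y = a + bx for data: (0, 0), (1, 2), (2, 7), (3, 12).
a = -9/10, b = 41/10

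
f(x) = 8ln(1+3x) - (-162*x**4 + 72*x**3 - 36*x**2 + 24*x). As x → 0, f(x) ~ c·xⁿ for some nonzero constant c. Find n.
5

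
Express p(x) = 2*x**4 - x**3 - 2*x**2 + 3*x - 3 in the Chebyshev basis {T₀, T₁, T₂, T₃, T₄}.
(-13/4)T₀ + (9/4)T₁ + (-1/4)T₃ + (1/4)T₄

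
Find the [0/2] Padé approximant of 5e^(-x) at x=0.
5/(x**2/2 + x + 1)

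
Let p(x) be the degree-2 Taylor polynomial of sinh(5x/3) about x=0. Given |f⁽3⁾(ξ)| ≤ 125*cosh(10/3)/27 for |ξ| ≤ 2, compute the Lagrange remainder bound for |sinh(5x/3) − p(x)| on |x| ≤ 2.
500*cosh(10/3)/81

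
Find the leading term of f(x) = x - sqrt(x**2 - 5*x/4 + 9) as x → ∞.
5/8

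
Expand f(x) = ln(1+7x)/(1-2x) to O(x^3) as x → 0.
7*x - 21*x**2/2 + O(x**3)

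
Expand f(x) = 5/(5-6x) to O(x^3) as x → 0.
1 + 6*x/5 + 36*x**2/25 + O(x**3)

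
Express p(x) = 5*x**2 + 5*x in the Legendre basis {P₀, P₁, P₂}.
(5/3)P₀ + (5)P₁ + (10/3)P₂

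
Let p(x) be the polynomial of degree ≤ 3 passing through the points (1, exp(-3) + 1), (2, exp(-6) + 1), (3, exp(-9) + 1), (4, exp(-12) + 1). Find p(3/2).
(-5*exp(3) + 1 + 15*exp(6) + 5*exp(9) + 16*exp(12))*exp(-12)/16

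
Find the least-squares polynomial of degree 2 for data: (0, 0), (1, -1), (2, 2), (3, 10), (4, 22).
1/35 + (-47/14)x + (31/14)x²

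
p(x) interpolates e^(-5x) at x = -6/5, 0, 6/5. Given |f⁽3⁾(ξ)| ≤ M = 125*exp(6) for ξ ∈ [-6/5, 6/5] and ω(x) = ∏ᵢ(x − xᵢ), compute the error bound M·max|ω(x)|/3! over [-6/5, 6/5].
8*sqrt(3)*exp(6)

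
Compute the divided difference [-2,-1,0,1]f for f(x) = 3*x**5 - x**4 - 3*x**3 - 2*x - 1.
14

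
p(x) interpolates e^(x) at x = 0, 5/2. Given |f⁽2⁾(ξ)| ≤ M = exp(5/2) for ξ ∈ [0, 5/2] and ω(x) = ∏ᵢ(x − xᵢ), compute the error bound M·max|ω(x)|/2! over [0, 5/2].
25*exp(5/2)/32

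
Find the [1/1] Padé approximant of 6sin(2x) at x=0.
12*x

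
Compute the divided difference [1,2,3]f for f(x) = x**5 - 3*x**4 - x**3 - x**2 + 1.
8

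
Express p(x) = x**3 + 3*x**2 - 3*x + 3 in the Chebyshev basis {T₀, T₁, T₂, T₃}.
(9/2)T₀ + (-9/4)T₁ + (3/2)T₂ + (1/4)T₃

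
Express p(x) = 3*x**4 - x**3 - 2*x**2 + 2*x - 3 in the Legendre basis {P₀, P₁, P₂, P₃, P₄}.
(-46/15)P₀ + (7/5)P₁ + (8/21)P₂ + (-2/5)P₃ + (24/35)P₄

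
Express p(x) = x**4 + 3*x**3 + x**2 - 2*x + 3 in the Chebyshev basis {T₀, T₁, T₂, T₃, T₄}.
(31/8)T₀ + (1/4)T₁ + T₂ + (3/4)T₃ + (1/8)T₄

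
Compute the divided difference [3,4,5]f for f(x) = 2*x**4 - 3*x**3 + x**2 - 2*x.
159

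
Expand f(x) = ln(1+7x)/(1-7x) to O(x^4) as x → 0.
7*x + 49*x**2/2 + 1715*x**3/6 + O(x**4)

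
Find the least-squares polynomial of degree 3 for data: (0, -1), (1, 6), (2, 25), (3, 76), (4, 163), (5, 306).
-55/63 + (605/189)x + (8/9)x² + (58/27)x³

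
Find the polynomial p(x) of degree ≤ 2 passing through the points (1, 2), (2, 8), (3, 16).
x**2 + 3*x - 2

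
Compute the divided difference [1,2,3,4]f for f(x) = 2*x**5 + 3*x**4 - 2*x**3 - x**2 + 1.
158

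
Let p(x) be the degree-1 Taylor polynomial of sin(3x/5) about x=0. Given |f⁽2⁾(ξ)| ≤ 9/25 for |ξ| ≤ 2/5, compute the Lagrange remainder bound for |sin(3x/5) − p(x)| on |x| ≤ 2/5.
18/625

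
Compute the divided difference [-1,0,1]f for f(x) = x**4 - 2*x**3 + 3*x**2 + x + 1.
4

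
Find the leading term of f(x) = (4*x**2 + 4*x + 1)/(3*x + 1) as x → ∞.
4*x/3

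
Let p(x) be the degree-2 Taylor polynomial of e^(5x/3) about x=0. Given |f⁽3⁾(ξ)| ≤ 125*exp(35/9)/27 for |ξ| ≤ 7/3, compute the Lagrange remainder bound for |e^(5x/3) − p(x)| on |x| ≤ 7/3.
42875*exp(35/9)/4374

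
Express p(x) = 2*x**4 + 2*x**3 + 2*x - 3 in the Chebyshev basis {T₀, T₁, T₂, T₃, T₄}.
(-9/4)T₀ + (7/2)T₁ + T₂ + (1/2)T₃ + (1/4)T₄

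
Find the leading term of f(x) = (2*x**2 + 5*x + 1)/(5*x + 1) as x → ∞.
2*x/5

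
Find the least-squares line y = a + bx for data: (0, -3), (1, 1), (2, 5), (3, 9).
a = -3, b = 4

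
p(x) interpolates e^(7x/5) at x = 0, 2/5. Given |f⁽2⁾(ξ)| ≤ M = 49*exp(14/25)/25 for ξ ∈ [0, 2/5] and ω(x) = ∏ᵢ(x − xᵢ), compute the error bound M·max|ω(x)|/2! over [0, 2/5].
49*exp(14/25)/1250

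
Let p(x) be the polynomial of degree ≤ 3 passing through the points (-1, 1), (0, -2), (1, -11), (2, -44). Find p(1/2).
-37/8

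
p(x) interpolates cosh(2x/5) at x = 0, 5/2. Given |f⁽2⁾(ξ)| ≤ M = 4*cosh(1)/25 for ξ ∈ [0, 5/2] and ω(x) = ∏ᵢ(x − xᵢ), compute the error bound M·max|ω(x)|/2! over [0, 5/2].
cosh(1)/8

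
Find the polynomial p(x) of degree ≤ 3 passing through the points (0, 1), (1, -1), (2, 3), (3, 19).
x**3 - 3*x + 1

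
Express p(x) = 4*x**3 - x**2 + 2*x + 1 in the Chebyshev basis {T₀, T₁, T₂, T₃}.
(1/2)T₀ + (5)T₁ + (-1/2)T₂ + T₃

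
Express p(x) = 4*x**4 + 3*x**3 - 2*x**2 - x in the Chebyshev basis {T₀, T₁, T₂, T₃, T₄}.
(1/2)T₀ + (5/4)T₁ + T₂ + (3/4)T₃ + (1/2)T₄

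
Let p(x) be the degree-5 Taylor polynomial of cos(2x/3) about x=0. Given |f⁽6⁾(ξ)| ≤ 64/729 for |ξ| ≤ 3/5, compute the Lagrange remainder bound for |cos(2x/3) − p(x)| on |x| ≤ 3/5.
4/703125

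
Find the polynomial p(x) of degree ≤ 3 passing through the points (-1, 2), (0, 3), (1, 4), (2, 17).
2*x**3 - x + 3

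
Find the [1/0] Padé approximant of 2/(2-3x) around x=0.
3*x/2 + 1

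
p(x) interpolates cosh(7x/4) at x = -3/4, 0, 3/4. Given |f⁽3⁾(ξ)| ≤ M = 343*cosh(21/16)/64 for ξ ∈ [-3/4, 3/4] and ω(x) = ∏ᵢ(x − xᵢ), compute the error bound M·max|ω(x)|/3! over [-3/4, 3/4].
343*sqrt(3)*cosh(21/16)/4096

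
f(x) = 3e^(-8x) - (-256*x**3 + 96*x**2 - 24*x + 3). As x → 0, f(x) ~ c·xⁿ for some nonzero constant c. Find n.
4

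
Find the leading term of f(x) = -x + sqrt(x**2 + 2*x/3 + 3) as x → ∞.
1/3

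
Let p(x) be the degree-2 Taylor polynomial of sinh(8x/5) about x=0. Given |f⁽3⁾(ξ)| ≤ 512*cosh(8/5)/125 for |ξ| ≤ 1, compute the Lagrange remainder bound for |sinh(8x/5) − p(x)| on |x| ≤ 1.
256*cosh(8/5)/375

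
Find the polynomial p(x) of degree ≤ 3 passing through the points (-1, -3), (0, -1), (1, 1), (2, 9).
x**3 + x - 1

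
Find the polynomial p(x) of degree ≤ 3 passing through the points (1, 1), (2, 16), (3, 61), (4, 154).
3*x**3 - 3*x**2 + 3*x - 2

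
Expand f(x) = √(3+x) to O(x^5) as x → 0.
sqrt(3) + sqrt(3)*x/6 - sqrt(3)*x**2/72 + sqrt(3)*x**3/432 - 5*sqrt(3)*x**4/10368 + O(x**5)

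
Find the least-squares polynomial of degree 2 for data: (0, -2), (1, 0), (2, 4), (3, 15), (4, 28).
-13/7 + (-11/14)x + (29/14)x²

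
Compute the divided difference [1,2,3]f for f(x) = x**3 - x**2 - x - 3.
5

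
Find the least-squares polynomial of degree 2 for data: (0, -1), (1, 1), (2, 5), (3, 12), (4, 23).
-4/5 + (-1/10)x + (3/2)x²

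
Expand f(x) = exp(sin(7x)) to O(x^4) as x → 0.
1 + 7*x + 49*x**2/2 + O(x**4)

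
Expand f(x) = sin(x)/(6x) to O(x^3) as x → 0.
1/6 - x**2/36 + O(x**3)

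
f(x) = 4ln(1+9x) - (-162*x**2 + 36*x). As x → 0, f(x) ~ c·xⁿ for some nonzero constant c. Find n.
3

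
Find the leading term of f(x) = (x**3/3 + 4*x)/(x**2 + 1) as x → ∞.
x/3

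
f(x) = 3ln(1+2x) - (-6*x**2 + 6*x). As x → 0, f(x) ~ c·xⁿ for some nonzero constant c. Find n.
3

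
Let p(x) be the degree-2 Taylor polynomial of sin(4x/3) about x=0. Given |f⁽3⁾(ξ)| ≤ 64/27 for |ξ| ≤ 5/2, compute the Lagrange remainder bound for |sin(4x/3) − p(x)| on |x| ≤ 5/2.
500/81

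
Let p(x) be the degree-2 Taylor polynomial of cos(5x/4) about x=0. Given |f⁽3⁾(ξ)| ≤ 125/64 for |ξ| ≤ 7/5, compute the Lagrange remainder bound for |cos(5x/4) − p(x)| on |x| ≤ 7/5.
343/384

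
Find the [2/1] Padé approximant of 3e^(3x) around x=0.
(9*x**2/2 + 6*x + 3)/(1 - x)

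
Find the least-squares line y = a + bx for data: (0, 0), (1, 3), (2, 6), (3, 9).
a = 0, b = 3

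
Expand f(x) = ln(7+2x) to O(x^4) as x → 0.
log(7) + 2*x/7 - 2*x**2/49 + 8*x**3/1029 + O(x**4)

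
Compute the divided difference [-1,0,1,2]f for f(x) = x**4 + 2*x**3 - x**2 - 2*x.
4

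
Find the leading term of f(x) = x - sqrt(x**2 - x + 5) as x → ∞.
1/2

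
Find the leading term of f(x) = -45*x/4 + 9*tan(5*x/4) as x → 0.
375*x**3/64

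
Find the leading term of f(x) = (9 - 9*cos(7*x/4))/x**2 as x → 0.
441/32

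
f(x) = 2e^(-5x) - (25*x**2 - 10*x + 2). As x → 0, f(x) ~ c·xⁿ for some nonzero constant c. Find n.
3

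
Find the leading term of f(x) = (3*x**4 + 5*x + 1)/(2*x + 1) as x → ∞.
3*x**3/2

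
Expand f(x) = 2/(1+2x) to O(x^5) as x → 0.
2 - 4*x + 8*x**2 - 16*x**3 + 32*x**4 + O(x**5)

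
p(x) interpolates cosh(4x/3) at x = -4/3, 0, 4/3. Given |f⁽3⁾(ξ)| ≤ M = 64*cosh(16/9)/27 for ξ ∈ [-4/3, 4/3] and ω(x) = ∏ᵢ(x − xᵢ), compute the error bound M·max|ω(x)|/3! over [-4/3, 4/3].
4096*sqrt(3)*cosh(16/9)/19683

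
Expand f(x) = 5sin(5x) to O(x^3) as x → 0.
25*x + O(x**3)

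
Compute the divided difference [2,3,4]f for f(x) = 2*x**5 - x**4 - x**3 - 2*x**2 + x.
504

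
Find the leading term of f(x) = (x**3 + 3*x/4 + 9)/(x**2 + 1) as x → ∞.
x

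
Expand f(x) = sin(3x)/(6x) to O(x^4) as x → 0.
1/2 - 3*x**2/4 + O(x**4)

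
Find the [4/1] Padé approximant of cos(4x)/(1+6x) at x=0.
(32*x**4/3 - 8*x**2 + 1)/(6*x + 1)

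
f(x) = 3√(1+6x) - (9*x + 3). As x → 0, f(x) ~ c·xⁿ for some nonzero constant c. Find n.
2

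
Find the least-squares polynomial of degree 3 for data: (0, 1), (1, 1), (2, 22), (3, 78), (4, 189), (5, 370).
58/63 + (-1447/378)x + (355/252)x² + (305/108)x³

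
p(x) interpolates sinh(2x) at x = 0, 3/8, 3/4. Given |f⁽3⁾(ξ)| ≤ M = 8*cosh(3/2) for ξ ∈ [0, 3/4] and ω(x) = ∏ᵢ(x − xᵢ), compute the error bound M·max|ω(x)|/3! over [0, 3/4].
sqrt(3)*cosh(3/2)/64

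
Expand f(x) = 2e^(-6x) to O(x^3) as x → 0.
2 - 12*x + 36*x**2 + O(x**3)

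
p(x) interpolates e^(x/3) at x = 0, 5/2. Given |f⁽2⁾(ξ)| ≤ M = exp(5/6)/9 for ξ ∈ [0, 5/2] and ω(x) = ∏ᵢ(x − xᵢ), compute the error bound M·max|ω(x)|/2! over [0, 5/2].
25*exp(5/6)/288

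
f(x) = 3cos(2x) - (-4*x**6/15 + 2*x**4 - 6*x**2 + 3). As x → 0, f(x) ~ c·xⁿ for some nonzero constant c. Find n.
8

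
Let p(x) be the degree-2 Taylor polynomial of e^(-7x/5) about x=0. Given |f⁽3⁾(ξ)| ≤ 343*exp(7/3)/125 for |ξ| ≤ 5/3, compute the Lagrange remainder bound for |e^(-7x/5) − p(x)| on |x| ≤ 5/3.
343*exp(7/3)/162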